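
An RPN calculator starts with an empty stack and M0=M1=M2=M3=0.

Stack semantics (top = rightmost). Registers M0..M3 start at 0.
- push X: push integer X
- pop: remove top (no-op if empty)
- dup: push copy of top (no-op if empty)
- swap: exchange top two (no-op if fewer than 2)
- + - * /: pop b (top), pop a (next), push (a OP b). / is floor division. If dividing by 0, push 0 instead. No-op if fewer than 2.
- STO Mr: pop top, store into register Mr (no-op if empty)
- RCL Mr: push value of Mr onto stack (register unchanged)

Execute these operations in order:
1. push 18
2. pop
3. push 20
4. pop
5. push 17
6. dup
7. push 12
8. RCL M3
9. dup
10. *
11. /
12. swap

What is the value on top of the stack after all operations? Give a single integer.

After op 1 (push 18): stack=[18] mem=[0,0,0,0]
After op 2 (pop): stack=[empty] mem=[0,0,0,0]
After op 3 (push 20): stack=[20] mem=[0,0,0,0]
After op 4 (pop): stack=[empty] mem=[0,0,0,0]
After op 5 (push 17): stack=[17] mem=[0,0,0,0]
After op 6 (dup): stack=[17,17] mem=[0,0,0,0]
After op 7 (push 12): stack=[17,17,12] mem=[0,0,0,0]
After op 8 (RCL M3): stack=[17,17,12,0] mem=[0,0,0,0]
After op 9 (dup): stack=[17,17,12,0,0] mem=[0,0,0,0]
After op 10 (*): stack=[17,17,12,0] mem=[0,0,0,0]
After op 11 (/): stack=[17,17,0] mem=[0,0,0,0]
After op 12 (swap): stack=[17,0,17] mem=[0,0,0,0]

Answer: 17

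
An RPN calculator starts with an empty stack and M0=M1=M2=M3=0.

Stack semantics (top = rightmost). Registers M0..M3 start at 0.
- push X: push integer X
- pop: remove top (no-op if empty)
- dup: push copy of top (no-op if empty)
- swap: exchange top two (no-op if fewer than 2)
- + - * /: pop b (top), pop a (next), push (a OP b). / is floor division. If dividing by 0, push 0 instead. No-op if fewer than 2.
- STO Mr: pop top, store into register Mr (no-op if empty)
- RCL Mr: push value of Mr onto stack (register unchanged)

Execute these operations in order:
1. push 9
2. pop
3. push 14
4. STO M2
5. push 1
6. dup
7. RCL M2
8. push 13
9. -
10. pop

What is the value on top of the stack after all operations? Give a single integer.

Answer: 1

Derivation:
After op 1 (push 9): stack=[9] mem=[0,0,0,0]
After op 2 (pop): stack=[empty] mem=[0,0,0,0]
After op 3 (push 14): stack=[14] mem=[0,0,0,0]
After op 4 (STO M2): stack=[empty] mem=[0,0,14,0]
After op 5 (push 1): stack=[1] mem=[0,0,14,0]
After op 6 (dup): stack=[1,1] mem=[0,0,14,0]
After op 7 (RCL M2): stack=[1,1,14] mem=[0,0,14,0]
After op 8 (push 13): stack=[1,1,14,13] mem=[0,0,14,0]
After op 9 (-): stack=[1,1,1] mem=[0,0,14,0]
After op 10 (pop): stack=[1,1] mem=[0,0,14,0]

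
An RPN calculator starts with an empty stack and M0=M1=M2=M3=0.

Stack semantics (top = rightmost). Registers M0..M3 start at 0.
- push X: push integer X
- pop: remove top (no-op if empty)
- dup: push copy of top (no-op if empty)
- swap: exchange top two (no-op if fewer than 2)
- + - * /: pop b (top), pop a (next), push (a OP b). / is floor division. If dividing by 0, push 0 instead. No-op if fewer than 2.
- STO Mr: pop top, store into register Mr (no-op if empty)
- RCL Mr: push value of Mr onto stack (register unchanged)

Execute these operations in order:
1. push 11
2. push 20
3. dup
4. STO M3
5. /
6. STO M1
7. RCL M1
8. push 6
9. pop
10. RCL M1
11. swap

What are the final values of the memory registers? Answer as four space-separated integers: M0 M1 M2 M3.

Answer: 0 0 0 20

Derivation:
After op 1 (push 11): stack=[11] mem=[0,0,0,0]
After op 2 (push 20): stack=[11,20] mem=[0,0,0,0]
After op 3 (dup): stack=[11,20,20] mem=[0,0,0,0]
After op 4 (STO M3): stack=[11,20] mem=[0,0,0,20]
After op 5 (/): stack=[0] mem=[0,0,0,20]
After op 6 (STO M1): stack=[empty] mem=[0,0,0,20]
After op 7 (RCL M1): stack=[0] mem=[0,0,0,20]
After op 8 (push 6): stack=[0,6] mem=[0,0,0,20]
After op 9 (pop): stack=[0] mem=[0,0,0,20]
After op 10 (RCL M1): stack=[0,0] mem=[0,0,0,20]
After op 11 (swap): stack=[0,0] mem=[0,0,0,20]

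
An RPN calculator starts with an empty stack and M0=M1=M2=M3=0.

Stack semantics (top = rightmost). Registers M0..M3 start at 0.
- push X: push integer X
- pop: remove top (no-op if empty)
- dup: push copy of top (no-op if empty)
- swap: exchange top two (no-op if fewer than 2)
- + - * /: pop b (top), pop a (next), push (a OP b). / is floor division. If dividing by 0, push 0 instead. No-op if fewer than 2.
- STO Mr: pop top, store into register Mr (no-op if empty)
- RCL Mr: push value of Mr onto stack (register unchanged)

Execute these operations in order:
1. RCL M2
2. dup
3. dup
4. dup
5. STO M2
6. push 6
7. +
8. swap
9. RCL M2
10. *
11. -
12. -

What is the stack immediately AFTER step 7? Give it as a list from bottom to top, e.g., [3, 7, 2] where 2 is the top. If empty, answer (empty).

After op 1 (RCL M2): stack=[0] mem=[0,0,0,0]
After op 2 (dup): stack=[0,0] mem=[0,0,0,0]
After op 3 (dup): stack=[0,0,0] mem=[0,0,0,0]
After op 4 (dup): stack=[0,0,0,0] mem=[0,0,0,0]
After op 5 (STO M2): stack=[0,0,0] mem=[0,0,0,0]
After op 6 (push 6): stack=[0,0,0,6] mem=[0,0,0,0]
After op 7 (+): stack=[0,0,6] mem=[0,0,0,0]

[0, 0, 6]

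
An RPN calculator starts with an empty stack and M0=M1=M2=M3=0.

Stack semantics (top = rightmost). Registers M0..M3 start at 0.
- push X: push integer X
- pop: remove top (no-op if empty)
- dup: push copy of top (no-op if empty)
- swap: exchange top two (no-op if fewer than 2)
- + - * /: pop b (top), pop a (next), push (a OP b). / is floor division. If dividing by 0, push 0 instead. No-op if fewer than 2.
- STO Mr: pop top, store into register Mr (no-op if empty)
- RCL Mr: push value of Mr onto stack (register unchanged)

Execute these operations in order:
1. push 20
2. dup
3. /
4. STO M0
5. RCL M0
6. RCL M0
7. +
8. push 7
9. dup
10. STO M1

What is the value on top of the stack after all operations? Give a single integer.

After op 1 (push 20): stack=[20] mem=[0,0,0,0]
After op 2 (dup): stack=[20,20] mem=[0,0,0,0]
After op 3 (/): stack=[1] mem=[0,0,0,0]
After op 4 (STO M0): stack=[empty] mem=[1,0,0,0]
After op 5 (RCL M0): stack=[1] mem=[1,0,0,0]
After op 6 (RCL M0): stack=[1,1] mem=[1,0,0,0]
After op 7 (+): stack=[2] mem=[1,0,0,0]
After op 8 (push 7): stack=[2,7] mem=[1,0,0,0]
After op 9 (dup): stack=[2,7,7] mem=[1,0,0,0]
After op 10 (STO M1): stack=[2,7] mem=[1,7,0,0]

Answer: 7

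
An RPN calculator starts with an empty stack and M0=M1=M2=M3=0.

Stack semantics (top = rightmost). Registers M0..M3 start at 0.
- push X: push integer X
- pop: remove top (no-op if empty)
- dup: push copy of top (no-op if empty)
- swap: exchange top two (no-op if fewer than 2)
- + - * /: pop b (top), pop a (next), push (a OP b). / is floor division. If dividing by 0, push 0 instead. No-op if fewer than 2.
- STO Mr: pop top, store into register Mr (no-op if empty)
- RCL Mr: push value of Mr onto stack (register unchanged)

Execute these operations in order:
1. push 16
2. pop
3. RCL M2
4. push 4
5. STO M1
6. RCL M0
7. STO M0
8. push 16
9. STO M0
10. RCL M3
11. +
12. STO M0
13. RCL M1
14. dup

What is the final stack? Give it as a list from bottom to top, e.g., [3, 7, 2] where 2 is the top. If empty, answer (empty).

Answer: [4, 4]

Derivation:
After op 1 (push 16): stack=[16] mem=[0,0,0,0]
After op 2 (pop): stack=[empty] mem=[0,0,0,0]
After op 3 (RCL M2): stack=[0] mem=[0,0,0,0]
After op 4 (push 4): stack=[0,4] mem=[0,0,0,0]
After op 5 (STO M1): stack=[0] mem=[0,4,0,0]
After op 6 (RCL M0): stack=[0,0] mem=[0,4,0,0]
After op 7 (STO M0): stack=[0] mem=[0,4,0,0]
After op 8 (push 16): stack=[0,16] mem=[0,4,0,0]
After op 9 (STO M0): stack=[0] mem=[16,4,0,0]
After op 10 (RCL M3): stack=[0,0] mem=[16,4,0,0]
After op 11 (+): stack=[0] mem=[16,4,0,0]
After op 12 (STO M0): stack=[empty] mem=[0,4,0,0]
After op 13 (RCL M1): stack=[4] mem=[0,4,0,0]
After op 14 (dup): stack=[4,4] mem=[0,4,0,0]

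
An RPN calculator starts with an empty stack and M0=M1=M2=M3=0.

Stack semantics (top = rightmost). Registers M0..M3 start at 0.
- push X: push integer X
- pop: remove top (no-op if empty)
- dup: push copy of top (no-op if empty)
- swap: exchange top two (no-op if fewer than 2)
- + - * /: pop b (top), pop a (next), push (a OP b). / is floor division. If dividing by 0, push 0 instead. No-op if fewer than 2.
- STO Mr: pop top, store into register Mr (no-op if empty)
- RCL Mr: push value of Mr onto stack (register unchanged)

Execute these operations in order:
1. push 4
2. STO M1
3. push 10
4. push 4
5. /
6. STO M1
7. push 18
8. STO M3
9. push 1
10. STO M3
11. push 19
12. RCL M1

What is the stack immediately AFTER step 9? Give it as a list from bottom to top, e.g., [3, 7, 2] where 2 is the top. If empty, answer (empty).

After op 1 (push 4): stack=[4] mem=[0,0,0,0]
After op 2 (STO M1): stack=[empty] mem=[0,4,0,0]
After op 3 (push 10): stack=[10] mem=[0,4,0,0]
After op 4 (push 4): stack=[10,4] mem=[0,4,0,0]
After op 5 (/): stack=[2] mem=[0,4,0,0]
After op 6 (STO M1): stack=[empty] mem=[0,2,0,0]
After op 7 (push 18): stack=[18] mem=[0,2,0,0]
After op 8 (STO M3): stack=[empty] mem=[0,2,0,18]
After op 9 (push 1): stack=[1] mem=[0,2,0,18]

[1]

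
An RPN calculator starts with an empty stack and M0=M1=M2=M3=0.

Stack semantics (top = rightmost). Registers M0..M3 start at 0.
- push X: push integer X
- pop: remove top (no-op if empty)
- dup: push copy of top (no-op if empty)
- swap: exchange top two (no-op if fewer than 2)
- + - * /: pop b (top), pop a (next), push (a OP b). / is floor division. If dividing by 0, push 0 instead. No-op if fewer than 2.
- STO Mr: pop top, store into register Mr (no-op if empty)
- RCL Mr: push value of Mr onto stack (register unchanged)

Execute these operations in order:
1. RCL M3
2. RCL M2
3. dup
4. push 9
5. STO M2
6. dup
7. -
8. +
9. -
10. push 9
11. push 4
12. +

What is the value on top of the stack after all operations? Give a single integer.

After op 1 (RCL M3): stack=[0] mem=[0,0,0,0]
After op 2 (RCL M2): stack=[0,0] mem=[0,0,0,0]
After op 3 (dup): stack=[0,0,0] mem=[0,0,0,0]
After op 4 (push 9): stack=[0,0,0,9] mem=[0,0,0,0]
After op 5 (STO M2): stack=[0,0,0] mem=[0,0,9,0]
After op 6 (dup): stack=[0,0,0,0] mem=[0,0,9,0]
After op 7 (-): stack=[0,0,0] mem=[0,0,9,0]
After op 8 (+): stack=[0,0] mem=[0,0,9,0]
After op 9 (-): stack=[0] mem=[0,0,9,0]
After op 10 (push 9): stack=[0,9] mem=[0,0,9,0]
After op 11 (push 4): stack=[0,9,4] mem=[0,0,9,0]
After op 12 (+): stack=[0,13] mem=[0,0,9,0]

Answer: 13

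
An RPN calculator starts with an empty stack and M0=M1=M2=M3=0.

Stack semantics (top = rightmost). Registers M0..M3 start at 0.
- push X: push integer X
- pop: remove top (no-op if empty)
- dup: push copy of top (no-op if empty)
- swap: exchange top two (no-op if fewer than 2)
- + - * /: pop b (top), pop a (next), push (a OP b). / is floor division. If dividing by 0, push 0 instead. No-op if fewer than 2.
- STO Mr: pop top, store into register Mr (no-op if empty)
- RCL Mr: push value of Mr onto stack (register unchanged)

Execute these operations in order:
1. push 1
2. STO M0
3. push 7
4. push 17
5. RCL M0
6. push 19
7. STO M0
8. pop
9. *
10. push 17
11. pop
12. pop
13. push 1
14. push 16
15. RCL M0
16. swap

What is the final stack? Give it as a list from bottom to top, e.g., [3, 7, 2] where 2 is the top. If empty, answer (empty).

After op 1 (push 1): stack=[1] mem=[0,0,0,0]
After op 2 (STO M0): stack=[empty] mem=[1,0,0,0]
After op 3 (push 7): stack=[7] mem=[1,0,0,0]
After op 4 (push 17): stack=[7,17] mem=[1,0,0,0]
After op 5 (RCL M0): stack=[7,17,1] mem=[1,0,0,0]
After op 6 (push 19): stack=[7,17,1,19] mem=[1,0,0,0]
After op 7 (STO M0): stack=[7,17,1] mem=[19,0,0,0]
After op 8 (pop): stack=[7,17] mem=[19,0,0,0]
After op 9 (*): stack=[119] mem=[19,0,0,0]
After op 10 (push 17): stack=[119,17] mem=[19,0,0,0]
After op 11 (pop): stack=[119] mem=[19,0,0,0]
After op 12 (pop): stack=[empty] mem=[19,0,0,0]
After op 13 (push 1): stack=[1] mem=[19,0,0,0]
After op 14 (push 16): stack=[1,16] mem=[19,0,0,0]
After op 15 (RCL M0): stack=[1,16,19] mem=[19,0,0,0]
After op 16 (swap): stack=[1,19,16] mem=[19,0,0,0]

Answer: [1, 19, 16]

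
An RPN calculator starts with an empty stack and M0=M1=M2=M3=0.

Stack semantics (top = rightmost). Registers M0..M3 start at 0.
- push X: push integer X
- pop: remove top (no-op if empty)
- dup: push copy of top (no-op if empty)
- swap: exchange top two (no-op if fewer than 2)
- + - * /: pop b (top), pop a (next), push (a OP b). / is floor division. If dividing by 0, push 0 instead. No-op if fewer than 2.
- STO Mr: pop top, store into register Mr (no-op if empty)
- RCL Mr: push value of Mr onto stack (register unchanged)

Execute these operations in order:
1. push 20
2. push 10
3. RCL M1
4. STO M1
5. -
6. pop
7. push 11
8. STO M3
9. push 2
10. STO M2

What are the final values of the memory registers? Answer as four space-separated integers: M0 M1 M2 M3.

Answer: 0 0 2 11

Derivation:
After op 1 (push 20): stack=[20] mem=[0,0,0,0]
After op 2 (push 10): stack=[20,10] mem=[0,0,0,0]
After op 3 (RCL M1): stack=[20,10,0] mem=[0,0,0,0]
After op 4 (STO M1): stack=[20,10] mem=[0,0,0,0]
After op 5 (-): stack=[10] mem=[0,0,0,0]
After op 6 (pop): stack=[empty] mem=[0,0,0,0]
After op 7 (push 11): stack=[11] mem=[0,0,0,0]
After op 8 (STO M3): stack=[empty] mem=[0,0,0,11]
After op 9 (push 2): stack=[2] mem=[0,0,0,11]
After op 10 (STO M2): stack=[empty] mem=[0,0,2,11]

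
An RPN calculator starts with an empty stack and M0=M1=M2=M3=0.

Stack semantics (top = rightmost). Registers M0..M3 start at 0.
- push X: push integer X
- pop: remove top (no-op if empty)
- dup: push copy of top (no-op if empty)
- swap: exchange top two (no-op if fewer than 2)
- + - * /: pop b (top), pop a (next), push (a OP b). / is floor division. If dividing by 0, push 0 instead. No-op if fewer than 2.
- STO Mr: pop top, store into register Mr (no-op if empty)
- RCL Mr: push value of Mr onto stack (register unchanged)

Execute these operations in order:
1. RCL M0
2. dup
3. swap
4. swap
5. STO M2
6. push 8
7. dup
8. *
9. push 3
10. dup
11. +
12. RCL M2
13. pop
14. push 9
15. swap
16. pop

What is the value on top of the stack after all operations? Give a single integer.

After op 1 (RCL M0): stack=[0] mem=[0,0,0,0]
After op 2 (dup): stack=[0,0] mem=[0,0,0,0]
After op 3 (swap): stack=[0,0] mem=[0,0,0,0]
After op 4 (swap): stack=[0,0] mem=[0,0,0,0]
After op 5 (STO M2): stack=[0] mem=[0,0,0,0]
After op 6 (push 8): stack=[0,8] mem=[0,0,0,0]
After op 7 (dup): stack=[0,8,8] mem=[0,0,0,0]
After op 8 (*): stack=[0,64] mem=[0,0,0,0]
After op 9 (push 3): stack=[0,64,3] mem=[0,0,0,0]
After op 10 (dup): stack=[0,64,3,3] mem=[0,0,0,0]
After op 11 (+): stack=[0,64,6] mem=[0,0,0,0]
After op 12 (RCL M2): stack=[0,64,6,0] mem=[0,0,0,0]
After op 13 (pop): stack=[0,64,6] mem=[0,0,0,0]
After op 14 (push 9): stack=[0,64,6,9] mem=[0,0,0,0]
After op 15 (swap): stack=[0,64,9,6] mem=[0,0,0,0]
After op 16 (pop): stack=[0,64,9] mem=[0,0,0,0]

Answer: 9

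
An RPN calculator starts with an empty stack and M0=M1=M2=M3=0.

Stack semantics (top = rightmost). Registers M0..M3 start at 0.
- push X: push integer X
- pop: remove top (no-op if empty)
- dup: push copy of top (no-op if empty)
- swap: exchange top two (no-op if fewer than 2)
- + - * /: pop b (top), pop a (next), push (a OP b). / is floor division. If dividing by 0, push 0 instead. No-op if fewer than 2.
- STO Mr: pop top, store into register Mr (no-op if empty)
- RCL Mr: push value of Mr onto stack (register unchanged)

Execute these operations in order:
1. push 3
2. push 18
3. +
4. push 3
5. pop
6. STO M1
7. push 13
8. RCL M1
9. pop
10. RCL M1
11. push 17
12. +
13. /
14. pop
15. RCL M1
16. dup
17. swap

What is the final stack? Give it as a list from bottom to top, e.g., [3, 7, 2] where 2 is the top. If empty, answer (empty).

Answer: [21, 21]

Derivation:
After op 1 (push 3): stack=[3] mem=[0,0,0,0]
After op 2 (push 18): stack=[3,18] mem=[0,0,0,0]
After op 3 (+): stack=[21] mem=[0,0,0,0]
After op 4 (push 3): stack=[21,3] mem=[0,0,0,0]
After op 5 (pop): stack=[21] mem=[0,0,0,0]
After op 6 (STO M1): stack=[empty] mem=[0,21,0,0]
After op 7 (push 13): stack=[13] mem=[0,21,0,0]
After op 8 (RCL M1): stack=[13,21] mem=[0,21,0,0]
After op 9 (pop): stack=[13] mem=[0,21,0,0]
After op 10 (RCL M1): stack=[13,21] mem=[0,21,0,0]
After op 11 (push 17): stack=[13,21,17] mem=[0,21,0,0]
After op 12 (+): stack=[13,38] mem=[0,21,0,0]
After op 13 (/): stack=[0] mem=[0,21,0,0]
After op 14 (pop): stack=[empty] mem=[0,21,0,0]
After op 15 (RCL M1): stack=[21] mem=[0,21,0,0]
After op 16 (dup): stack=[21,21] mem=[0,21,0,0]
After op 17 (swap): stack=[21,21] mem=[0,21,0,0]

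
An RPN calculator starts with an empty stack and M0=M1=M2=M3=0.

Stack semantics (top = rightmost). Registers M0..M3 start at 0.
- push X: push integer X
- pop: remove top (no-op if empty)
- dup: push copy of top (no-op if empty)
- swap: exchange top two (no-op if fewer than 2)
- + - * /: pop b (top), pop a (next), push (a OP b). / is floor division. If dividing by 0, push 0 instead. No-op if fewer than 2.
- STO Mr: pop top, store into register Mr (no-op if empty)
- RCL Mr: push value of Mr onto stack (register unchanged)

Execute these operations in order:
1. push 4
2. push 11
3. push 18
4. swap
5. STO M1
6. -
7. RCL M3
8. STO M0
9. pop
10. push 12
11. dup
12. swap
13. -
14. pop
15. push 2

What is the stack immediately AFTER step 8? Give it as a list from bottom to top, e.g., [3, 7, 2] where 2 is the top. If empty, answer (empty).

After op 1 (push 4): stack=[4] mem=[0,0,0,0]
After op 2 (push 11): stack=[4,11] mem=[0,0,0,0]
After op 3 (push 18): stack=[4,11,18] mem=[0,0,0,0]
After op 4 (swap): stack=[4,18,11] mem=[0,0,0,0]
After op 5 (STO M1): stack=[4,18] mem=[0,11,0,0]
After op 6 (-): stack=[-14] mem=[0,11,0,0]
After op 7 (RCL M3): stack=[-14,0] mem=[0,11,0,0]
After op 8 (STO M0): stack=[-14] mem=[0,11,0,0]

[-14]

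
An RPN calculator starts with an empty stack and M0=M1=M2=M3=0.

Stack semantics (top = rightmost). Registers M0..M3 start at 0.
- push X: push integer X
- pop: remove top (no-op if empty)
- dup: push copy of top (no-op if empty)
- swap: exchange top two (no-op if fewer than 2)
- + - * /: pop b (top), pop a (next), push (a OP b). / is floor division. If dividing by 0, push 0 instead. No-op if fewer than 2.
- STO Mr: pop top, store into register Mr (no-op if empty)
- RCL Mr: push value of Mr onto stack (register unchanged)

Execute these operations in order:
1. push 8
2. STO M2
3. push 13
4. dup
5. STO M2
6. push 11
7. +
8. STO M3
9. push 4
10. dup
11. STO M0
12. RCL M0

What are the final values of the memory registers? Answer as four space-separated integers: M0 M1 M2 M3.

After op 1 (push 8): stack=[8] mem=[0,0,0,0]
After op 2 (STO M2): stack=[empty] mem=[0,0,8,0]
After op 3 (push 13): stack=[13] mem=[0,0,8,0]
After op 4 (dup): stack=[13,13] mem=[0,0,8,0]
After op 5 (STO M2): stack=[13] mem=[0,0,13,0]
After op 6 (push 11): stack=[13,11] mem=[0,0,13,0]
After op 7 (+): stack=[24] mem=[0,0,13,0]
After op 8 (STO M3): stack=[empty] mem=[0,0,13,24]
After op 9 (push 4): stack=[4] mem=[0,0,13,24]
After op 10 (dup): stack=[4,4] mem=[0,0,13,24]
After op 11 (STO M0): stack=[4] mem=[4,0,13,24]
After op 12 (RCL M0): stack=[4,4] mem=[4,0,13,24]

Answer: 4 0 13 24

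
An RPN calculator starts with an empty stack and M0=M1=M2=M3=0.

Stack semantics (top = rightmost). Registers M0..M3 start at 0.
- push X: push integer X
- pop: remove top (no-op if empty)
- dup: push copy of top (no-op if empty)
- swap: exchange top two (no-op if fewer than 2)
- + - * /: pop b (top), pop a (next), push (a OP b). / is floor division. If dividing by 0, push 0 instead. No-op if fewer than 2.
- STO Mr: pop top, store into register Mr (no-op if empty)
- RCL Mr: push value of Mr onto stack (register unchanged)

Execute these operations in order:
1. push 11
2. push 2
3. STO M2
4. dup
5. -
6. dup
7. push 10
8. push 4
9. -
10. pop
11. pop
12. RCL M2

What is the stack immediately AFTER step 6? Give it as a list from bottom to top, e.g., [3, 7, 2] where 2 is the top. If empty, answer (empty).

After op 1 (push 11): stack=[11] mem=[0,0,0,0]
After op 2 (push 2): stack=[11,2] mem=[0,0,0,0]
After op 3 (STO M2): stack=[11] mem=[0,0,2,0]
After op 4 (dup): stack=[11,11] mem=[0,0,2,0]
After op 5 (-): stack=[0] mem=[0,0,2,0]
After op 6 (dup): stack=[0,0] mem=[0,0,2,0]

[0, 0]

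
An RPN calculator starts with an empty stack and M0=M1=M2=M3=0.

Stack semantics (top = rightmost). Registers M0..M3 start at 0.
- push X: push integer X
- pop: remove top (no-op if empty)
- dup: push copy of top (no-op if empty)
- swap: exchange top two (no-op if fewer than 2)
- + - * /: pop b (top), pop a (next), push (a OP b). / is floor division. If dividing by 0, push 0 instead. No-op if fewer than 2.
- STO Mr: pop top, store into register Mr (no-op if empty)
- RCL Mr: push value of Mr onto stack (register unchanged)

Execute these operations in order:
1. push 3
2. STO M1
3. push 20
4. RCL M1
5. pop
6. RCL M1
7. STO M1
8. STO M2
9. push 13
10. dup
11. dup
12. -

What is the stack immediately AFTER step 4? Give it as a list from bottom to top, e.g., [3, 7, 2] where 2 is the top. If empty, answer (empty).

After op 1 (push 3): stack=[3] mem=[0,0,0,0]
After op 2 (STO M1): stack=[empty] mem=[0,3,0,0]
After op 3 (push 20): stack=[20] mem=[0,3,0,0]
After op 4 (RCL M1): stack=[20,3] mem=[0,3,0,0]

[20, 3]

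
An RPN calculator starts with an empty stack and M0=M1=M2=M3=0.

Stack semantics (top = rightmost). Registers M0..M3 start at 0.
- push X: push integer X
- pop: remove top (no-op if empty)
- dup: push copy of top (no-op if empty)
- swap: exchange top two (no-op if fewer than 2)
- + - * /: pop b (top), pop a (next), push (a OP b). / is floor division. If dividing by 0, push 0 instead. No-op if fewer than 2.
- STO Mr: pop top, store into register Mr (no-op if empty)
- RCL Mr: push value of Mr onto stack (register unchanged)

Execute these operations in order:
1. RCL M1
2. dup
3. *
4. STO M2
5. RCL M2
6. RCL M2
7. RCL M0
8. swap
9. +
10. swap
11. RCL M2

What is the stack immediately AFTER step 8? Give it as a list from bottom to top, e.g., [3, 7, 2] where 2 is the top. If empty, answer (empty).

After op 1 (RCL M1): stack=[0] mem=[0,0,0,0]
After op 2 (dup): stack=[0,0] mem=[0,0,0,0]
After op 3 (*): stack=[0] mem=[0,0,0,0]
After op 4 (STO M2): stack=[empty] mem=[0,0,0,0]
After op 5 (RCL M2): stack=[0] mem=[0,0,0,0]
After op 6 (RCL M2): stack=[0,0] mem=[0,0,0,0]
After op 7 (RCL M0): stack=[0,0,0] mem=[0,0,0,0]
After op 8 (swap): stack=[0,0,0] mem=[0,0,0,0]

[0, 0, 0]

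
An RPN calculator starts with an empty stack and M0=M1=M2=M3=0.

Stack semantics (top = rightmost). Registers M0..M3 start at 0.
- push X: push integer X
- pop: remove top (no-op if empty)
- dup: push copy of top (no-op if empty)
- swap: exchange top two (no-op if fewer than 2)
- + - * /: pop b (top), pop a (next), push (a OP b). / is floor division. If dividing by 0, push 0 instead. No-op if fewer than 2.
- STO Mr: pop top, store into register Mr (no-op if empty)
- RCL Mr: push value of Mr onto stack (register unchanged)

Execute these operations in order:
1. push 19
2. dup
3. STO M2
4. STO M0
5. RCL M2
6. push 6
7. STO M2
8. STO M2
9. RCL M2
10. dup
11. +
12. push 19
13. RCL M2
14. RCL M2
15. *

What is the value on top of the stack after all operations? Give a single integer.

After op 1 (push 19): stack=[19] mem=[0,0,0,0]
After op 2 (dup): stack=[19,19] mem=[0,0,0,0]
After op 3 (STO M2): stack=[19] mem=[0,0,19,0]
After op 4 (STO M0): stack=[empty] mem=[19,0,19,0]
After op 5 (RCL M2): stack=[19] mem=[19,0,19,0]
After op 6 (push 6): stack=[19,6] mem=[19,0,19,0]
After op 7 (STO M2): stack=[19] mem=[19,0,6,0]
After op 8 (STO M2): stack=[empty] mem=[19,0,19,0]
After op 9 (RCL M2): stack=[19] mem=[19,0,19,0]
After op 10 (dup): stack=[19,19] mem=[19,0,19,0]
After op 11 (+): stack=[38] mem=[19,0,19,0]
After op 12 (push 19): stack=[38,19] mem=[19,0,19,0]
After op 13 (RCL M2): stack=[38,19,19] mem=[19,0,19,0]
After op 14 (RCL M2): stack=[38,19,19,19] mem=[19,0,19,0]
After op 15 (*): stack=[38,19,361] mem=[19,0,19,0]

Answer: 361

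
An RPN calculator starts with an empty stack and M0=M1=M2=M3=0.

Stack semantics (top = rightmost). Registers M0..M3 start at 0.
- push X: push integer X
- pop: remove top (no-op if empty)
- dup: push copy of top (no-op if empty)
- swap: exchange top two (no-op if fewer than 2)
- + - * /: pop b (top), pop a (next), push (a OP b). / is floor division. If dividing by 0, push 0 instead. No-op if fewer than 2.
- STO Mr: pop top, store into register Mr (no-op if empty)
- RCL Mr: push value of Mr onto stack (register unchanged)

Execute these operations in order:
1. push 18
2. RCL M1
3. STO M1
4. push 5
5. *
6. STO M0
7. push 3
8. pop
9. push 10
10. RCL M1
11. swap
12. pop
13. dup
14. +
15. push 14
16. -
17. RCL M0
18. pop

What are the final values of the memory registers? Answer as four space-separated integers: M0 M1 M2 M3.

Answer: 90 0 0 0

Derivation:
After op 1 (push 18): stack=[18] mem=[0,0,0,0]
After op 2 (RCL M1): stack=[18,0] mem=[0,0,0,0]
After op 3 (STO M1): stack=[18] mem=[0,0,0,0]
After op 4 (push 5): stack=[18,5] mem=[0,0,0,0]
After op 5 (*): stack=[90] mem=[0,0,0,0]
After op 6 (STO M0): stack=[empty] mem=[90,0,0,0]
After op 7 (push 3): stack=[3] mem=[90,0,0,0]
After op 8 (pop): stack=[empty] mem=[90,0,0,0]
After op 9 (push 10): stack=[10] mem=[90,0,0,0]
After op 10 (RCL M1): stack=[10,0] mem=[90,0,0,0]
After op 11 (swap): stack=[0,10] mem=[90,0,0,0]
After op 12 (pop): stack=[0] mem=[90,0,0,0]
After op 13 (dup): stack=[0,0] mem=[90,0,0,0]
After op 14 (+): stack=[0] mem=[90,0,0,0]
After op 15 (push 14): stack=[0,14] mem=[90,0,0,0]
After op 16 (-): stack=[-14] mem=[90,0,0,0]
After op 17 (RCL M0): stack=[-14,90] mem=[90,0,0,0]
After op 18 (pop): stack=[-14] mem=[90,0,0,0]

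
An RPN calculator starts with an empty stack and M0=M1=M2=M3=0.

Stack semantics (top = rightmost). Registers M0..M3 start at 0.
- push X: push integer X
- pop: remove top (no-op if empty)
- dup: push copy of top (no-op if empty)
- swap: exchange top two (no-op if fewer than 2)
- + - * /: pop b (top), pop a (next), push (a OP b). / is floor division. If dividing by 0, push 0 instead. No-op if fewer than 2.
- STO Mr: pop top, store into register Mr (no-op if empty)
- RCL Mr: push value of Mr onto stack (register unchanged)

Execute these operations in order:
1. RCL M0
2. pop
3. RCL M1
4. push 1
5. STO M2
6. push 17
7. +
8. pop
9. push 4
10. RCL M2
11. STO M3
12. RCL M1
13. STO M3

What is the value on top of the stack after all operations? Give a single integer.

Answer: 4

Derivation:
After op 1 (RCL M0): stack=[0] mem=[0,0,0,0]
After op 2 (pop): stack=[empty] mem=[0,0,0,0]
After op 3 (RCL M1): stack=[0] mem=[0,0,0,0]
After op 4 (push 1): stack=[0,1] mem=[0,0,0,0]
After op 5 (STO M2): stack=[0] mem=[0,0,1,0]
After op 6 (push 17): stack=[0,17] mem=[0,0,1,0]
After op 7 (+): stack=[17] mem=[0,0,1,0]
After op 8 (pop): stack=[empty] mem=[0,0,1,0]
After op 9 (push 4): stack=[4] mem=[0,0,1,0]
After op 10 (RCL M2): stack=[4,1] mem=[0,0,1,0]
After op 11 (STO M3): stack=[4] mem=[0,0,1,1]
After op 12 (RCL M1): stack=[4,0] mem=[0,0,1,1]
After op 13 (STO M3): stack=[4] mem=[0,0,1,0]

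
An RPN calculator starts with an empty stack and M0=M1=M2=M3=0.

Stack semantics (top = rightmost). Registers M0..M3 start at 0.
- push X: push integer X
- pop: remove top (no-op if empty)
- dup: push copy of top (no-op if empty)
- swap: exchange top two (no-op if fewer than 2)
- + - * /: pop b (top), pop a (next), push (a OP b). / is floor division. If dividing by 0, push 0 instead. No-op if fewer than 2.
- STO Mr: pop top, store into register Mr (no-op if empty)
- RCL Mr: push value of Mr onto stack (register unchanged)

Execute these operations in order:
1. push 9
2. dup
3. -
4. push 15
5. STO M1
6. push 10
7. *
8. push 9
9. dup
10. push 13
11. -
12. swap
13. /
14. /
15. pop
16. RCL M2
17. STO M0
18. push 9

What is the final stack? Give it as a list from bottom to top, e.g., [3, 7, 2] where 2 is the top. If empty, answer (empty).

Answer: [9]

Derivation:
After op 1 (push 9): stack=[9] mem=[0,0,0,0]
After op 2 (dup): stack=[9,9] mem=[0,0,0,0]
After op 3 (-): stack=[0] mem=[0,0,0,0]
After op 4 (push 15): stack=[0,15] mem=[0,0,0,0]
After op 5 (STO M1): stack=[0] mem=[0,15,0,0]
After op 6 (push 10): stack=[0,10] mem=[0,15,0,0]
After op 7 (*): stack=[0] mem=[0,15,0,0]
After op 8 (push 9): stack=[0,9] mem=[0,15,0,0]
After op 9 (dup): stack=[0,9,9] mem=[0,15,0,0]
After op 10 (push 13): stack=[0,9,9,13] mem=[0,15,0,0]
After op 11 (-): stack=[0,9,-4] mem=[0,15,0,0]
After op 12 (swap): stack=[0,-4,9] mem=[0,15,0,0]
After op 13 (/): stack=[0,-1] mem=[0,15,0,0]
After op 14 (/): stack=[0] mem=[0,15,0,0]
After op 15 (pop): stack=[empty] mem=[0,15,0,0]
After op 16 (RCL M2): stack=[0] mem=[0,15,0,0]
After op 17 (STO M0): stack=[empty] mem=[0,15,0,0]
After op 18 (push 9): stack=[9] mem=[0,15,0,0]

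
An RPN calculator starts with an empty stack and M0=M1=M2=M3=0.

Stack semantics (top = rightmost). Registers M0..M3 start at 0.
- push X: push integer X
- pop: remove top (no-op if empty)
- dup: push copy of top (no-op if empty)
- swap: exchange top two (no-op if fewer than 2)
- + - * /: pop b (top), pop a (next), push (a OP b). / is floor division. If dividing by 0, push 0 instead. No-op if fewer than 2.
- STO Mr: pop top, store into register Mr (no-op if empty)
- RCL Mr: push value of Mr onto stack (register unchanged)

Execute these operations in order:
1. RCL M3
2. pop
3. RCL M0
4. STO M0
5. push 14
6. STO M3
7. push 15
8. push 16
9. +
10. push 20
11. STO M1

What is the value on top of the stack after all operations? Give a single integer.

After op 1 (RCL M3): stack=[0] mem=[0,0,0,0]
After op 2 (pop): stack=[empty] mem=[0,0,0,0]
After op 3 (RCL M0): stack=[0] mem=[0,0,0,0]
After op 4 (STO M0): stack=[empty] mem=[0,0,0,0]
After op 5 (push 14): stack=[14] mem=[0,0,0,0]
After op 6 (STO M3): stack=[empty] mem=[0,0,0,14]
After op 7 (push 15): stack=[15] mem=[0,0,0,14]
After op 8 (push 16): stack=[15,16] mem=[0,0,0,14]
After op 9 (+): stack=[31] mem=[0,0,0,14]
After op 10 (push 20): stack=[31,20] mem=[0,0,0,14]
After op 11 (STO M1): stack=[31] mem=[0,20,0,14]

Answer: 31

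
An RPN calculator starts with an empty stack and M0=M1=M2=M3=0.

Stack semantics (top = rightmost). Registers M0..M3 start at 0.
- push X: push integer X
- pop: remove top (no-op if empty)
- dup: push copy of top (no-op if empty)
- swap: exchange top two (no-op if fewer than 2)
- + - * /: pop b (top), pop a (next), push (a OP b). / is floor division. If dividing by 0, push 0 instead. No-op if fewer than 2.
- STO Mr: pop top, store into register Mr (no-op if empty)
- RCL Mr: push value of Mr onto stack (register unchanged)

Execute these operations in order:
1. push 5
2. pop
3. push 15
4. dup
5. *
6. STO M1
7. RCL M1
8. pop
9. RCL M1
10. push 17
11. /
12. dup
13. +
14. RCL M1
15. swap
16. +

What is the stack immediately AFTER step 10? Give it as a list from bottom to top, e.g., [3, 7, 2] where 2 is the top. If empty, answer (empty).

After op 1 (push 5): stack=[5] mem=[0,0,0,0]
After op 2 (pop): stack=[empty] mem=[0,0,0,0]
After op 3 (push 15): stack=[15] mem=[0,0,0,0]
After op 4 (dup): stack=[15,15] mem=[0,0,0,0]
After op 5 (*): stack=[225] mem=[0,0,0,0]
After op 6 (STO M1): stack=[empty] mem=[0,225,0,0]
After op 7 (RCL M1): stack=[225] mem=[0,225,0,0]
After op 8 (pop): stack=[empty] mem=[0,225,0,0]
After op 9 (RCL M1): stack=[225] mem=[0,225,0,0]
After op 10 (push 17): stack=[225,17] mem=[0,225,0,0]

[225, 17]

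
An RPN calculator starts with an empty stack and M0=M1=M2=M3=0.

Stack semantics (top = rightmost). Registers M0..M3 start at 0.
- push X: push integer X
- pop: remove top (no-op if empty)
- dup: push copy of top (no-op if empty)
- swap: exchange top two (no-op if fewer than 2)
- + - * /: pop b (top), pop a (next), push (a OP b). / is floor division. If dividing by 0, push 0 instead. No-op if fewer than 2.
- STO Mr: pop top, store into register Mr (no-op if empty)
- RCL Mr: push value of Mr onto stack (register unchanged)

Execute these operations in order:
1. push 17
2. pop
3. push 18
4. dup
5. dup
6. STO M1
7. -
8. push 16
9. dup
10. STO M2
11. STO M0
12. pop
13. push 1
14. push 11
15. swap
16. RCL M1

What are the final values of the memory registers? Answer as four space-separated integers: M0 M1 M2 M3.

Answer: 16 18 16 0

Derivation:
After op 1 (push 17): stack=[17] mem=[0,0,0,0]
After op 2 (pop): stack=[empty] mem=[0,0,0,0]
After op 3 (push 18): stack=[18] mem=[0,0,0,0]
After op 4 (dup): stack=[18,18] mem=[0,0,0,0]
After op 5 (dup): stack=[18,18,18] mem=[0,0,0,0]
After op 6 (STO M1): stack=[18,18] mem=[0,18,0,0]
After op 7 (-): stack=[0] mem=[0,18,0,0]
After op 8 (push 16): stack=[0,16] mem=[0,18,0,0]
After op 9 (dup): stack=[0,16,16] mem=[0,18,0,0]
After op 10 (STO M2): stack=[0,16] mem=[0,18,16,0]
After op 11 (STO M0): stack=[0] mem=[16,18,16,0]
After op 12 (pop): stack=[empty] mem=[16,18,16,0]
After op 13 (push 1): stack=[1] mem=[16,18,16,0]
After op 14 (push 11): stack=[1,11] mem=[16,18,16,0]
After op 15 (swap): stack=[11,1] mem=[16,18,16,0]
After op 16 (RCL M1): stack=[11,1,18] mem=[16,18,16,0]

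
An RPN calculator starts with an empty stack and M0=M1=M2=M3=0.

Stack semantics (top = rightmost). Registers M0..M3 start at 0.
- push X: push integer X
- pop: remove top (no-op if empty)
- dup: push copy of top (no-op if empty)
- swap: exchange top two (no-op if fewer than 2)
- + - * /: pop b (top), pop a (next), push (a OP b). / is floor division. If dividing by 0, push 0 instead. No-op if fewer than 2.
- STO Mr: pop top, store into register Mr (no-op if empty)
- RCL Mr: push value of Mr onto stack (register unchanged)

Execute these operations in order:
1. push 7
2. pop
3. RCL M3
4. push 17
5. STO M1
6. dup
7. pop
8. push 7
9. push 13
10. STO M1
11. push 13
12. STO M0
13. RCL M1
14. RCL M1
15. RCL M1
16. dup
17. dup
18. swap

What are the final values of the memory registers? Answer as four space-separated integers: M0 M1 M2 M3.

Answer: 13 13 0 0

Derivation:
After op 1 (push 7): stack=[7] mem=[0,0,0,0]
After op 2 (pop): stack=[empty] mem=[0,0,0,0]
After op 3 (RCL M3): stack=[0] mem=[0,0,0,0]
After op 4 (push 17): stack=[0,17] mem=[0,0,0,0]
After op 5 (STO M1): stack=[0] mem=[0,17,0,0]
After op 6 (dup): stack=[0,0] mem=[0,17,0,0]
After op 7 (pop): stack=[0] mem=[0,17,0,0]
After op 8 (push 7): stack=[0,7] mem=[0,17,0,0]
After op 9 (push 13): stack=[0,7,13] mem=[0,17,0,0]
After op 10 (STO M1): stack=[0,7] mem=[0,13,0,0]
After op 11 (push 13): stack=[0,7,13] mem=[0,13,0,0]
After op 12 (STO M0): stack=[0,7] mem=[13,13,0,0]
After op 13 (RCL M1): stack=[0,7,13] mem=[13,13,0,0]
After op 14 (RCL M1): stack=[0,7,13,13] mem=[13,13,0,0]
After op 15 (RCL M1): stack=[0,7,13,13,13] mem=[13,13,0,0]
After op 16 (dup): stack=[0,7,13,13,13,13] mem=[13,13,0,0]
After op 17 (dup): stack=[0,7,13,13,13,13,13] mem=[13,13,0,0]
After op 18 (swap): stack=[0,7,13,13,13,13,13] mem=[13,13,0,0]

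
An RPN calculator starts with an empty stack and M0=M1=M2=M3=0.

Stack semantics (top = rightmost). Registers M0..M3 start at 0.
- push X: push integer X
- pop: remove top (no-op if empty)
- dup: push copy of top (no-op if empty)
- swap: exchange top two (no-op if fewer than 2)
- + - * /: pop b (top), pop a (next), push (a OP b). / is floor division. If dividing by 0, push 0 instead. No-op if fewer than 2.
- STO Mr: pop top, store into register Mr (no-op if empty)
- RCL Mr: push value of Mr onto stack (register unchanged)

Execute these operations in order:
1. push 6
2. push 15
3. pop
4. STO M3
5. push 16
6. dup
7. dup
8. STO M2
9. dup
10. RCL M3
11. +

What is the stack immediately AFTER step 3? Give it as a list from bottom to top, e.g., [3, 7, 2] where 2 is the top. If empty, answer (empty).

After op 1 (push 6): stack=[6] mem=[0,0,0,0]
After op 2 (push 15): stack=[6,15] mem=[0,0,0,0]
After op 3 (pop): stack=[6] mem=[0,0,0,0]

[6]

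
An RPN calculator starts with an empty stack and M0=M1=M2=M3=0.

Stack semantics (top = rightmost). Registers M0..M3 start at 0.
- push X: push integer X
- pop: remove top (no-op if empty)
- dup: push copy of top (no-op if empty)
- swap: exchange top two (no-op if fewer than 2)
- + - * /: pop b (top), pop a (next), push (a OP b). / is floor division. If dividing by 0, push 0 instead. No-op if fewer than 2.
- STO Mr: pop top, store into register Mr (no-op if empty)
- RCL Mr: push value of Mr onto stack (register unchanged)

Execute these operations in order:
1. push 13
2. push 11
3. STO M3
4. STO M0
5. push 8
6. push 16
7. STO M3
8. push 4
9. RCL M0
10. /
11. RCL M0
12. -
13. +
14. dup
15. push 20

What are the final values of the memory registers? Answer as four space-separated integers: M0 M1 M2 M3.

Answer: 13 0 0 16

Derivation:
After op 1 (push 13): stack=[13] mem=[0,0,0,0]
After op 2 (push 11): stack=[13,11] mem=[0,0,0,0]
After op 3 (STO M3): stack=[13] mem=[0,0,0,11]
After op 4 (STO M0): stack=[empty] mem=[13,0,0,11]
After op 5 (push 8): stack=[8] mem=[13,0,0,11]
After op 6 (push 16): stack=[8,16] mem=[13,0,0,11]
After op 7 (STO M3): stack=[8] mem=[13,0,0,16]
After op 8 (push 4): stack=[8,4] mem=[13,0,0,16]
After op 9 (RCL M0): stack=[8,4,13] mem=[13,0,0,16]
After op 10 (/): stack=[8,0] mem=[13,0,0,16]
After op 11 (RCL M0): stack=[8,0,13] mem=[13,0,0,16]
After op 12 (-): stack=[8,-13] mem=[13,0,0,16]
After op 13 (+): stack=[-5] mem=[13,0,0,16]
After op 14 (dup): stack=[-5,-5] mem=[13,0,0,16]
After op 15 (push 20): stack=[-5,-5,20] mem=[13,0,0,16]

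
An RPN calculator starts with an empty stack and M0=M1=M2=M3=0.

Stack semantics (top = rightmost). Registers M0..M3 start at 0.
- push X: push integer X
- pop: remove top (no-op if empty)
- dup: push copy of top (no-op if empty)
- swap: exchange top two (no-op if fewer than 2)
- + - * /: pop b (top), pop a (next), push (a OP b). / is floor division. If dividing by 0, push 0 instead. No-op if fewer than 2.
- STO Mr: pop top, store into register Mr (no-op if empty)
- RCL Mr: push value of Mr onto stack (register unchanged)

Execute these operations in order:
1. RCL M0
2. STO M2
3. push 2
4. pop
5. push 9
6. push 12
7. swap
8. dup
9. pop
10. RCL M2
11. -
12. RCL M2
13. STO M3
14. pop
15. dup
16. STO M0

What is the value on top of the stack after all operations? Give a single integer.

Answer: 12

Derivation:
After op 1 (RCL M0): stack=[0] mem=[0,0,0,0]
After op 2 (STO M2): stack=[empty] mem=[0,0,0,0]
After op 3 (push 2): stack=[2] mem=[0,0,0,0]
After op 4 (pop): stack=[empty] mem=[0,0,0,0]
After op 5 (push 9): stack=[9] mem=[0,0,0,0]
After op 6 (push 12): stack=[9,12] mem=[0,0,0,0]
After op 7 (swap): stack=[12,9] mem=[0,0,0,0]
After op 8 (dup): stack=[12,9,9] mem=[0,0,0,0]
After op 9 (pop): stack=[12,9] mem=[0,0,0,0]
After op 10 (RCL M2): stack=[12,9,0] mem=[0,0,0,0]
After op 11 (-): stack=[12,9] mem=[0,0,0,0]
After op 12 (RCL M2): stack=[12,9,0] mem=[0,0,0,0]
After op 13 (STO M3): stack=[12,9] mem=[0,0,0,0]
After op 14 (pop): stack=[12] mem=[0,0,0,0]
After op 15 (dup): stack=[12,12] mem=[0,0,0,0]
After op 16 (STO M0): stack=[12] mem=[12,0,0,0]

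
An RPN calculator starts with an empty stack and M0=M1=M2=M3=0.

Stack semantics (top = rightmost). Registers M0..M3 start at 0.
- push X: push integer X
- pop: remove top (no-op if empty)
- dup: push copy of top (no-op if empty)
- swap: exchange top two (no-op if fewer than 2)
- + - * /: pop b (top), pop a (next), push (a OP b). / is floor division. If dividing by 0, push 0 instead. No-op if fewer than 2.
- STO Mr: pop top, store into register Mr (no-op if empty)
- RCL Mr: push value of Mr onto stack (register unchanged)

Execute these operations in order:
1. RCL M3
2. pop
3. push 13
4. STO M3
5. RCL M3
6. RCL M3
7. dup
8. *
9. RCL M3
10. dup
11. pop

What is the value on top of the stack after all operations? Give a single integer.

Answer: 13

Derivation:
After op 1 (RCL M3): stack=[0] mem=[0,0,0,0]
After op 2 (pop): stack=[empty] mem=[0,0,0,0]
After op 3 (push 13): stack=[13] mem=[0,0,0,0]
After op 4 (STO M3): stack=[empty] mem=[0,0,0,13]
After op 5 (RCL M3): stack=[13] mem=[0,0,0,13]
After op 6 (RCL M3): stack=[13,13] mem=[0,0,0,13]
After op 7 (dup): stack=[13,13,13] mem=[0,0,0,13]
After op 8 (*): stack=[13,169] mem=[0,0,0,13]
After op 9 (RCL M3): stack=[13,169,13] mem=[0,0,0,13]
After op 10 (dup): stack=[13,169,13,13] mem=[0,0,0,13]
After op 11 (pop): stack=[13,169,13] mem=[0,0,0,13]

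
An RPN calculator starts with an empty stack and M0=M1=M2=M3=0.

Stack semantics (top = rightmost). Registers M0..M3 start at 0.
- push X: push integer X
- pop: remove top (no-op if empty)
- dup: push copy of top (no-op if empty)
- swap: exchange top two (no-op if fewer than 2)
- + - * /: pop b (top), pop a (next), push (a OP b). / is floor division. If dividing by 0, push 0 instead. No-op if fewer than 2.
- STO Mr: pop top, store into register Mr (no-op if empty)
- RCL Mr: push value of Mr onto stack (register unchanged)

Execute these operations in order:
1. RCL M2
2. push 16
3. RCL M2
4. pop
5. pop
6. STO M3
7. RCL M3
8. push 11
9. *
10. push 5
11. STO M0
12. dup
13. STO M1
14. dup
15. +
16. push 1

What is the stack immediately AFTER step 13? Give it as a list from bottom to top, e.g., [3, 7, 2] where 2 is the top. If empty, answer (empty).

After op 1 (RCL M2): stack=[0] mem=[0,0,0,0]
After op 2 (push 16): stack=[0,16] mem=[0,0,0,0]
After op 3 (RCL M2): stack=[0,16,0] mem=[0,0,0,0]
After op 4 (pop): stack=[0,16] mem=[0,0,0,0]
After op 5 (pop): stack=[0] mem=[0,0,0,0]
After op 6 (STO M3): stack=[empty] mem=[0,0,0,0]
After op 7 (RCL M3): stack=[0] mem=[0,0,0,0]
After op 8 (push 11): stack=[0,11] mem=[0,0,0,0]
After op 9 (*): stack=[0] mem=[0,0,0,0]
After op 10 (push 5): stack=[0,5] mem=[0,0,0,0]
After op 11 (STO M0): stack=[0] mem=[5,0,0,0]
After op 12 (dup): stack=[0,0] mem=[5,0,0,0]
After op 13 (STO M1): stack=[0] mem=[5,0,0,0]

[0]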